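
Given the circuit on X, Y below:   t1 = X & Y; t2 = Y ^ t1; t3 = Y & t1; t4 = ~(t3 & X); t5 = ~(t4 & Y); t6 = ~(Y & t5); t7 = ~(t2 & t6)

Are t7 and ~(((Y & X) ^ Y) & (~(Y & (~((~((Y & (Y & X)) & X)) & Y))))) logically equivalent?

Yes

t1 = X & Y
t2 = Y ^ t1 = Y ^ (X & Y)
t3 = Y & t1 = Y & (X & Y)
t4 = ~(t3 & X) = ~((Y & (X & Y)) & X)
t5 = ~(t4 & Y) = ~((~((Y & (X & Y)) & X)) & Y)
t6 = ~(Y & t5) = ~(Y & (~((~((Y & (X & Y)) & X)) & Y)))
t7 = ~(t2 & t6) = ~((Y ^ (X & Y)) & (~(Y & (~((~((Y & (X & Y)) & X)) & Y)))))
At X=0, Y=1: circuit gives 0, formula gives 0.
At X=0, Y=0: circuit gives 1, formula gives 1.
Agrees on all 4 inputs.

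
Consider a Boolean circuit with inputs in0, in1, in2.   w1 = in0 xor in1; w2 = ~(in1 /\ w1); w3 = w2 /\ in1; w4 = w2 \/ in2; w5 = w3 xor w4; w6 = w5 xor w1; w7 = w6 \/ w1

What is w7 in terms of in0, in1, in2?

w1 = in0 xor in1
w2 = ~(in1 /\ w1) = ~(in1 /\ (in0 xor in1))
w3 = w2 /\ in1 = (~(in1 /\ (in0 xor in1))) /\ in1
w4 = w2 \/ in2 = (~(in1 /\ (in0 xor in1))) \/ in2
w5 = w3 xor w4 = ((~(in1 /\ (in0 xor in1))) /\ in1) xor ((~(in1 /\ (in0 xor in1))) \/ in2)
w6 = w5 xor w1 = (((~(in1 /\ (in0 xor in1))) /\ in1) xor ((~(in1 /\ (in0 xor in1))) \/ in2)) xor (in0 xor in1)
w7 = w6 \/ w1 = ((((~(in1 /\ (in0 xor in1))) /\ in1) xor ((~(in1 /\ (in0 xor in1))) \/ in2)) xor (in0 xor in1)) \/ (in0 xor in1)

((((~(in1 /\ (in0 xor in1))) /\ in1) xor ((~(in1 /\ (in0 xor in1))) \/ in2)) xor (in0 xor in1)) \/ (in0 xor in1)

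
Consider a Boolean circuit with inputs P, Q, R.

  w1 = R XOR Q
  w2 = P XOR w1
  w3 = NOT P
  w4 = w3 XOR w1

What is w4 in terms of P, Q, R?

w1 = R XOR Q
w3 = NOT P
w4 = w3 XOR w1 = NOT P XOR (R XOR Q)

NOT P XOR (R XOR Q)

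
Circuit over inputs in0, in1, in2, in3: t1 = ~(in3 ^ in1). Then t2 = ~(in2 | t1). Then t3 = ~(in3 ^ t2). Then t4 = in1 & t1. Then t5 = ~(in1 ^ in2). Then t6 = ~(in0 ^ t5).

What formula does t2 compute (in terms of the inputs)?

~(in2 | (~(in3 ^ in1)))

t1 = ~(in3 ^ in1)
t2 = ~(in2 | t1) = ~(in2 | (~(in3 ^ in1)))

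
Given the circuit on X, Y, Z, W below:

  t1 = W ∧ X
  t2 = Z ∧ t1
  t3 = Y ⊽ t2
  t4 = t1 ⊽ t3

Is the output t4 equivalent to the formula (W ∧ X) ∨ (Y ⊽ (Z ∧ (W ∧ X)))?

No

t1 = W ∧ X
t2 = Z ∧ t1 = Z ∧ (W ∧ X)
t3 = Y ⊽ t2 = Y ⊽ (Z ∧ (W ∧ X))
t4 = t1 ⊽ t3 = (W ∧ X) ⊽ (Y ⊽ (Z ∧ (W ∧ X)))
At X=0, Y=0, Z=0, W=0: circuit gives 0, formula gives 1.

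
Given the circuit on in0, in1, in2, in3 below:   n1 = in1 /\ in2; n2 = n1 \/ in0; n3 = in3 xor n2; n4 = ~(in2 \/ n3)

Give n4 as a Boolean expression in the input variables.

n1 = in1 /\ in2
n2 = n1 \/ in0 = (in1 /\ in2) \/ in0
n3 = in3 xor n2 = in3 xor ((in1 /\ in2) \/ in0)
n4 = ~(in2 \/ n3) = ~(in2 \/ (in3 xor ((in1 /\ in2) \/ in0)))

~(in2 \/ (in3 xor ((in1 /\ in2) \/ in0)))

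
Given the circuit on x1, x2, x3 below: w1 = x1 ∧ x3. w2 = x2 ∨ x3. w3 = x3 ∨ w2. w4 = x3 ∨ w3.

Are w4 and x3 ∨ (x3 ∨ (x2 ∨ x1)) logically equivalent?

w2 = x2 ∨ x3
w3 = x3 ∨ w2 = x3 ∨ (x2 ∨ x3)
w4 = x3 ∨ w3 = x3 ∨ (x3 ∨ (x2 ∨ x3))
At x1=1, x2=0, x3=0: circuit gives 0, formula gives 1.

No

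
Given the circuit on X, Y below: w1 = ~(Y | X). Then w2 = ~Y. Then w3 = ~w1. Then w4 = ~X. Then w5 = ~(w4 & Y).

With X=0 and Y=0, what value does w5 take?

1

w4 = ~0 = 1
w5 = ~(1 & 0) = 1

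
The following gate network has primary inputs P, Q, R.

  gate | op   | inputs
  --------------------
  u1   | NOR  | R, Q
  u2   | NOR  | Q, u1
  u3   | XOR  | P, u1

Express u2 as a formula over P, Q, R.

Q NOR (R NOR Q)

u1 = R NOR Q
u2 = Q NOR u1 = Q NOR (R NOR Q)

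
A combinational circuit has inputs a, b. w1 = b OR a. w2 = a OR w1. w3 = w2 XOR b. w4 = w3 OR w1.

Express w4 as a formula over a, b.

((a OR (b OR a)) XOR b) OR (b OR a)

w1 = b OR a
w2 = a OR w1 = a OR (b OR a)
w3 = w2 XOR b = (a OR (b OR a)) XOR b
w4 = w3 OR w1 = ((a OR (b OR a)) XOR b) OR (b OR a)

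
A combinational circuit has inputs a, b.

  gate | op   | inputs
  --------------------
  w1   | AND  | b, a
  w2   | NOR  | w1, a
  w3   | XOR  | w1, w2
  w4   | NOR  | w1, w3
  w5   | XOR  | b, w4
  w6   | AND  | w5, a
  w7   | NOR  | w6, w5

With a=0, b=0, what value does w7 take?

w1 = 0 AND 0 = 0
w2 = 0 NOR 0 = 1
w3 = 0 XOR 1 = 1
w4 = 0 NOR 1 = 0
w5 = 0 XOR 0 = 0
w6 = 0 AND 0 = 0
w7 = 0 NOR 0 = 1

1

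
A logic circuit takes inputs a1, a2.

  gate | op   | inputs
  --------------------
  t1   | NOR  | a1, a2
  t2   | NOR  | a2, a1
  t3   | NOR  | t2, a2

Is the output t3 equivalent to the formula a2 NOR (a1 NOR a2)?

t2 = a2 NOR a1
t3 = t2 NOR a2 = (a2 NOR a1) NOR a2
At a1=0, a2=0: circuit gives 0, formula gives 0.
At a1=1, a2=0: circuit gives 1, formula gives 1.
Agrees on all 4 inputs.

Yes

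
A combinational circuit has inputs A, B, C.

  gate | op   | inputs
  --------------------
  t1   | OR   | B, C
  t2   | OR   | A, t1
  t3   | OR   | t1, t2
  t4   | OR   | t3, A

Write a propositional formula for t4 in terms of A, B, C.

((B OR C) OR (A OR (B OR C))) OR A

t1 = B OR C
t2 = A OR t1 = A OR (B OR C)
t3 = t1 OR t2 = (B OR C) OR (A OR (B OR C))
t4 = t3 OR A = ((B OR C) OR (A OR (B OR C))) OR A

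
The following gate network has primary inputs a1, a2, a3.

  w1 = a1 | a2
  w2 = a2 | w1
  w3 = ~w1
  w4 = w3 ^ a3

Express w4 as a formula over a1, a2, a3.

w1 = a1 | a2
w3 = ~w1 = ~(a1 | a2)
w4 = w3 ^ a3 = ~(a1 | a2) ^ a3

~(a1 | a2) ^ a3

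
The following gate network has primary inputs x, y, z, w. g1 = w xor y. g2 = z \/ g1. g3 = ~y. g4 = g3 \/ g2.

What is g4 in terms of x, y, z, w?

g1 = w xor y
g2 = z \/ g1 = z \/ (w xor y)
g3 = ~y
g4 = g3 \/ g2 = ~y \/ (z \/ (w xor y))

~y \/ (z \/ (w xor y))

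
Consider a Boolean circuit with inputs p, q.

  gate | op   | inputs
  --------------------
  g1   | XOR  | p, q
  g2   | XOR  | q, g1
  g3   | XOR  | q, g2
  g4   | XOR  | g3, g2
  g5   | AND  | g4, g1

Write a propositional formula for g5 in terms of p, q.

g1 = p XOR q
g2 = q XOR g1 = q XOR (p XOR q)
g3 = q XOR g2 = q XOR (q XOR (p XOR q))
g4 = g3 XOR g2 = (q XOR (q XOR (p XOR q))) XOR (q XOR (p XOR q))
g5 = g4 AND g1 = ((q XOR (q XOR (p XOR q))) XOR (q XOR (p XOR q))) AND (p XOR q)

((q XOR (q XOR (p XOR q))) XOR (q XOR (p XOR q))) AND (p XOR q)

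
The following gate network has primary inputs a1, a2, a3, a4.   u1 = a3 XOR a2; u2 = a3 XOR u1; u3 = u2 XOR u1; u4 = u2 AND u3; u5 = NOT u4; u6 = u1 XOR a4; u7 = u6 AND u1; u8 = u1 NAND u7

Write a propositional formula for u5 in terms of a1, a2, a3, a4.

NOT ((a3 XOR (a3 XOR a2)) AND ((a3 XOR (a3 XOR a2)) XOR (a3 XOR a2)))

u1 = a3 XOR a2
u2 = a3 XOR u1 = a3 XOR (a3 XOR a2)
u3 = u2 XOR u1 = (a3 XOR (a3 XOR a2)) XOR (a3 XOR a2)
u4 = u2 AND u3 = (a3 XOR (a3 XOR a2)) AND ((a3 XOR (a3 XOR a2)) XOR (a3 XOR a2))
u5 = NOT u4 = NOT ((a3 XOR (a3 XOR a2)) AND ((a3 XOR (a3 XOR a2)) XOR (a3 XOR a2)))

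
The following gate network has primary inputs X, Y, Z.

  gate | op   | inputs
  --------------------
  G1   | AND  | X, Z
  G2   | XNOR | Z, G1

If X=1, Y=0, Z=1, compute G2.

1

G1 = 1 AND 1 = 1
G2 = 1 XNOR 1 = 1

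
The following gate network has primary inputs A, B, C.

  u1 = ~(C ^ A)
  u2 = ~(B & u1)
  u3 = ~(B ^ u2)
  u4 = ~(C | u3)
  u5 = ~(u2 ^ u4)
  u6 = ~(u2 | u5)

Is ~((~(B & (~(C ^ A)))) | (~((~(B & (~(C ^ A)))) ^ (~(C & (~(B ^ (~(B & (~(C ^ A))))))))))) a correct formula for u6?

No

u1 = ~(C ^ A)
u2 = ~(B & u1) = ~(B & (~(C ^ A)))
u3 = ~(B ^ u2) = ~(B ^ (~(B & (~(C ^ A)))))
u4 = ~(C | u3) = ~(C | (~(B ^ (~(B & (~(C ^ A)))))))
u5 = ~(u2 ^ u4) = ~((~(B & (~(C ^ A)))) ^ (~(C | (~(B ^ (~(B & (~(C ^ A)))))))))
u6 = ~(u2 | u5) = ~((~(B & (~(C ^ A)))) | (~((~(B & (~(C ^ A)))) ^ (~(C | (~(B ^ (~(B & (~(C ^ A)))))))))))
At A=1, B=1, C=1: circuit gives 0, formula gives 1.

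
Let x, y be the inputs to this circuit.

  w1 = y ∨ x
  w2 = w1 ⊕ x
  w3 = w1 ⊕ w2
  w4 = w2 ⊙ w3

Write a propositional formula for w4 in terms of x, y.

((y ∨ x) ⊕ x) ⊙ ((y ∨ x) ⊕ ((y ∨ x) ⊕ x))

w1 = y ∨ x
w2 = w1 ⊕ x = (y ∨ x) ⊕ x
w3 = w1 ⊕ w2 = (y ∨ x) ⊕ ((y ∨ x) ⊕ x)
w4 = w2 ⊙ w3 = ((y ∨ x) ⊕ x) ⊙ ((y ∨ x) ⊕ ((y ∨ x) ⊕ x))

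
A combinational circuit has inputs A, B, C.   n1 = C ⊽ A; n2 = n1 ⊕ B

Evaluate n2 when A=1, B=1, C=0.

n1 = 0 ⊽ 1 = 0
n2 = 0 ⊕ 1 = 1

1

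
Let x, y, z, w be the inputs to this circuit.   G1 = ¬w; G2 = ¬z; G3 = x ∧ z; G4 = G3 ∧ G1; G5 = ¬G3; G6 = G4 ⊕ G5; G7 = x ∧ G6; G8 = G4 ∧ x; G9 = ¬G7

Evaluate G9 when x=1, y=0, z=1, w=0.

G1 = ¬0 = 1
G3 = 1 ∧ 1 = 1
G4 = 1 ∧ 1 = 1
G5 = ¬1 = 0
G6 = 1 ⊕ 0 = 1
G7 = 1 ∧ 1 = 1
G9 = ¬1 = 0

0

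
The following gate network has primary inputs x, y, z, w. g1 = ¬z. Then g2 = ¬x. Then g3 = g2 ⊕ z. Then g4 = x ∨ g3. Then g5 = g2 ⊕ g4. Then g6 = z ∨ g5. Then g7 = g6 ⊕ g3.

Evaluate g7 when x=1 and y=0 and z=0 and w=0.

1

g2 = ¬1 = 0
g3 = 0 ⊕ 0 = 0
g4 = 1 ∨ 0 = 1
g5 = 0 ⊕ 1 = 1
g6 = 0 ∨ 1 = 1
g7 = 1 ⊕ 0 = 1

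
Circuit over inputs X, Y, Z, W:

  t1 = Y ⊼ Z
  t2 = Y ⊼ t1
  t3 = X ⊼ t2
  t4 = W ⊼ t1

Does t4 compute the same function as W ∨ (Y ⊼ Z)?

t1 = Y ⊼ Z
t4 = W ⊼ t1 = W ⊼ (Y ⊼ Z)
At X=0, Y=0, Z=0, W=1: circuit gives 0, formula gives 1.

No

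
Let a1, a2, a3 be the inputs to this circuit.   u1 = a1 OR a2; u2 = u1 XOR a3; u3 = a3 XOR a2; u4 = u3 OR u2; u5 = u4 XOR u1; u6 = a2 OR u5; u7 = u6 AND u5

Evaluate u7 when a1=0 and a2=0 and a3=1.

u1 = 0 OR 0 = 0
u2 = 0 XOR 1 = 1
u3 = 1 XOR 0 = 1
u4 = 1 OR 1 = 1
u5 = 1 XOR 0 = 1
u6 = 0 OR 1 = 1
u7 = 1 AND 1 = 1

1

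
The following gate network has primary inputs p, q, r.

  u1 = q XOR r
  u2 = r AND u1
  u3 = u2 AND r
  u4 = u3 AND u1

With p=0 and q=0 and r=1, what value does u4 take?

1

u1 = 0 XOR 1 = 1
u2 = 1 AND 1 = 1
u3 = 1 AND 1 = 1
u4 = 1 AND 1 = 1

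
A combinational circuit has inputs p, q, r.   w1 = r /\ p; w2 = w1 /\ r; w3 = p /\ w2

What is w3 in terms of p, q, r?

p /\ ((r /\ p) /\ r)

w1 = r /\ p
w2 = w1 /\ r = (r /\ p) /\ r
w3 = p /\ w2 = p /\ ((r /\ p) /\ r)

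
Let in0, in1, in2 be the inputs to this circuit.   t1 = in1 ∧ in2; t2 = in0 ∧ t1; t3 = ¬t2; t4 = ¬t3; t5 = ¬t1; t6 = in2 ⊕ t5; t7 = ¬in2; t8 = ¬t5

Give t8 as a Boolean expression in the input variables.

¬¬(in1 ∧ in2)

t1 = in1 ∧ in2
t5 = ¬t1 = ¬(in1 ∧ in2)
t8 = ¬t5 = ¬¬(in1 ∧ in2)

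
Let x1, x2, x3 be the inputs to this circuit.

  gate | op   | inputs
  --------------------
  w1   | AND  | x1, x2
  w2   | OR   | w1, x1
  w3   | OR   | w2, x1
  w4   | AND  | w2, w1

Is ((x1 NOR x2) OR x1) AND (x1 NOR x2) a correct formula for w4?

w1 = x1 AND x2
w2 = w1 OR x1 = (x1 AND x2) OR x1
w4 = w2 AND w1 = ((x1 AND x2) OR x1) AND (x1 AND x2)
At x1=0, x2=0, x3=0: circuit gives 0, formula gives 1.

No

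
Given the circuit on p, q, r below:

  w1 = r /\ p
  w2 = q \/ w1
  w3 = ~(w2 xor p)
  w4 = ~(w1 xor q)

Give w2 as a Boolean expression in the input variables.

w1 = r /\ p
w2 = q \/ w1 = q \/ (r /\ p)

q \/ (r /\ p)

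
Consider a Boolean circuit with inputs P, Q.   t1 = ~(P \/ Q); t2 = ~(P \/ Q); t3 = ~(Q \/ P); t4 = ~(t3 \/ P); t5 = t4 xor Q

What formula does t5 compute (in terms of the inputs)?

t3 = ~(Q \/ P)
t4 = ~(t3 \/ P) = ~((~(Q \/ P)) \/ P)
t5 = t4 xor Q = (~((~(Q \/ P)) \/ P)) xor Q

(~((~(Q \/ P)) \/ P)) xor Q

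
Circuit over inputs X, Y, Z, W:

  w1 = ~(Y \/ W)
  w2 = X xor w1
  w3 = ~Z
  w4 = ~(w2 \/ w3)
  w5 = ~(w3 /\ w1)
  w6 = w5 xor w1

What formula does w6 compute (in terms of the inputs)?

(~(~Z /\ (~(Y \/ W)))) xor (~(Y \/ W))

w1 = ~(Y \/ W)
w3 = ~Z
w5 = ~(w3 /\ w1) = ~(~Z /\ (~(Y \/ W)))
w6 = w5 xor w1 = (~(~Z /\ (~(Y \/ W)))) xor (~(Y \/ W))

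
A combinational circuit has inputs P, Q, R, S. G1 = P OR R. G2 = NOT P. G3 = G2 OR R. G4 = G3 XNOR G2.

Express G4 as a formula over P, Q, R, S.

G2 = NOT P
G3 = G2 OR R = NOT P OR R
G4 = G3 XNOR G2 = (NOT P OR R) XNOR NOT P

(NOT P OR R) XNOR NOT P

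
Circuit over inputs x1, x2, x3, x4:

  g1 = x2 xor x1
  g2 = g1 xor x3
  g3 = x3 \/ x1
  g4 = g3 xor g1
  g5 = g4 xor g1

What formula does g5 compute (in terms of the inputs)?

((x3 \/ x1) xor (x2 xor x1)) xor (x2 xor x1)

g1 = x2 xor x1
g3 = x3 \/ x1
g4 = g3 xor g1 = (x3 \/ x1) xor (x2 xor x1)
g5 = g4 xor g1 = ((x3 \/ x1) xor (x2 xor x1)) xor (x2 xor x1)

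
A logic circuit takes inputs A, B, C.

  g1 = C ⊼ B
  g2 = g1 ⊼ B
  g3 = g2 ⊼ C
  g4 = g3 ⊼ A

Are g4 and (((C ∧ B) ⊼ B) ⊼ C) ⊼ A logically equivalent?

g1 = C ⊼ B
g2 = g1 ⊼ B = (C ⊼ B) ⊼ B
g3 = g2 ⊼ C = ((C ⊼ B) ⊼ B) ⊼ C
g4 = g3 ⊼ A = (((C ⊼ B) ⊼ B) ⊼ C) ⊼ A
At A=1, B=1, C=1: circuit gives 1, formula gives 0.

No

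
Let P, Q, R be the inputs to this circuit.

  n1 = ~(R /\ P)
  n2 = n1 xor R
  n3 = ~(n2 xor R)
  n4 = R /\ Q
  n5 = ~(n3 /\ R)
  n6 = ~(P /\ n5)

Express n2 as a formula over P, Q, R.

n1 = ~(R /\ P)
n2 = n1 xor R = (~(R /\ P)) xor R

(~(R /\ P)) xor R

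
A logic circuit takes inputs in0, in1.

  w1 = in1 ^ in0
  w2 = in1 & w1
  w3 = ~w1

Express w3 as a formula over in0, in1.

~(in1 ^ in0)

w1 = in1 ^ in0
w3 = ~w1 = ~(in1 ^ in0)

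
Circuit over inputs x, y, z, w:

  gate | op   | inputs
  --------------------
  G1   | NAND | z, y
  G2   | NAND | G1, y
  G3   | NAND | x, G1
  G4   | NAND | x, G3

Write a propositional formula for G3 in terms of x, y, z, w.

x NAND (z NAND y)

G1 = z NAND y
G3 = x NAND G1 = x NAND (z NAND y)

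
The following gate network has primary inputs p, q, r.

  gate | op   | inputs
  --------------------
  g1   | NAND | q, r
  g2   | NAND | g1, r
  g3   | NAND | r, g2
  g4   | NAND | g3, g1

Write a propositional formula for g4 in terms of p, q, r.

g1 = q NAND r
g2 = g1 NAND r = (q NAND r) NAND r
g3 = r NAND g2 = r NAND ((q NAND r) NAND r)
g4 = g3 NAND g1 = (r NAND ((q NAND r) NAND r)) NAND (q NAND r)

(r NAND ((q NAND r) NAND r)) NAND (q NAND r)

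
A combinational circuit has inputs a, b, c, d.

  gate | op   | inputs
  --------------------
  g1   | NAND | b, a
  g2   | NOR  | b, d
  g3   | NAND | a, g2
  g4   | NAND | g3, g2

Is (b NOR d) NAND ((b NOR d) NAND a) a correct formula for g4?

Yes

g2 = b NOR d
g3 = a NAND g2 = a NAND (b NOR d)
g4 = g3 NAND g2 = (a NAND (b NOR d)) NAND (b NOR d)
At a=0, b=0, c=0, d=0: circuit gives 0, formula gives 0.
At a=0, b=0, c=0, d=1: circuit gives 1, formula gives 1.
Agrees on all 16 inputs.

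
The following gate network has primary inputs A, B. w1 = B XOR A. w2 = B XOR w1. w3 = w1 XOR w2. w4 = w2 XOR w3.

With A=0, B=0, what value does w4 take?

w1 = 0 XOR 0 = 0
w2 = 0 XOR 0 = 0
w3 = 0 XOR 0 = 0
w4 = 0 XOR 0 = 0

0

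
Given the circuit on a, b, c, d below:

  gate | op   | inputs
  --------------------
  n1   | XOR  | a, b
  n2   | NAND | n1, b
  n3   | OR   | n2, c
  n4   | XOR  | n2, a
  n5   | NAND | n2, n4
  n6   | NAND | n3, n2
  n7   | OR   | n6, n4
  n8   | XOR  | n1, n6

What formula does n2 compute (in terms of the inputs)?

(a XOR b) NAND b

n1 = a XOR b
n2 = n1 NAND b = (a XOR b) NAND b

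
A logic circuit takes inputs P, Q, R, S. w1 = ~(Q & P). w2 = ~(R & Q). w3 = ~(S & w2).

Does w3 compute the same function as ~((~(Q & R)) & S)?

w2 = ~(R & Q)
w3 = ~(S & w2) = ~(S & (~(R & Q)))
At P=0, Q=0, R=0, S=1: circuit gives 0, formula gives 0.
At P=0, Q=0, R=0, S=0: circuit gives 1, formula gives 1.
Agrees on all 16 inputs.

Yes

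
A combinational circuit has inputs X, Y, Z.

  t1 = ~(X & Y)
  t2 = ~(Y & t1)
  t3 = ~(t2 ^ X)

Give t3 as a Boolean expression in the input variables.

t1 = ~(X & Y)
t2 = ~(Y & t1) = ~(Y & (~(X & Y)))
t3 = ~(t2 ^ X) = ~((~(Y & (~(X & Y)))) ^ X)

~((~(Y & (~(X & Y)))) ^ X)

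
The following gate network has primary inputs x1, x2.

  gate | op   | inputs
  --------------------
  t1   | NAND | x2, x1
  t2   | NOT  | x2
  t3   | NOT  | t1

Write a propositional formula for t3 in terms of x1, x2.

t1 = x2 NAND x1
t3 = NOT t1 = NOT (x2 NAND x1)

NOT (x2 NAND x1)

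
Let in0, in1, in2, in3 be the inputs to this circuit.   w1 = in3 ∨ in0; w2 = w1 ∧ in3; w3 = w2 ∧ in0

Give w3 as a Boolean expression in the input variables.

((in3 ∨ in0) ∧ in3) ∧ in0

w1 = in3 ∨ in0
w2 = w1 ∧ in3 = (in3 ∨ in0) ∧ in3
w3 = w2 ∧ in0 = ((in3 ∨ in0) ∧ in3) ∧ in0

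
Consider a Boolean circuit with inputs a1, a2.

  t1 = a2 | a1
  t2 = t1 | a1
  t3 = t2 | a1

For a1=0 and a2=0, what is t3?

0

t1 = 0 | 0 = 0
t2 = 0 | 0 = 0
t3 = 0 | 0 = 0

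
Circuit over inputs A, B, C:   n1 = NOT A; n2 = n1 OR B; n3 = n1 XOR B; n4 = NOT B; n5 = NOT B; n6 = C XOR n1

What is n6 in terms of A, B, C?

C XOR NOT A

n1 = NOT A
n6 = C XOR n1 = C XOR NOT A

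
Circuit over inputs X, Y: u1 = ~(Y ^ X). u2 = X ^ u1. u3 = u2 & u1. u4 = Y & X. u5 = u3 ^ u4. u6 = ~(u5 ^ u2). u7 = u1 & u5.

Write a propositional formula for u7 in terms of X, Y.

(~(Y ^ X)) & (((X ^ (~(Y ^ X))) & (~(Y ^ X))) ^ (Y & X))

u1 = ~(Y ^ X)
u2 = X ^ u1 = X ^ (~(Y ^ X))
u3 = u2 & u1 = (X ^ (~(Y ^ X))) & (~(Y ^ X))
u4 = Y & X
u5 = u3 ^ u4 = ((X ^ (~(Y ^ X))) & (~(Y ^ X))) ^ (Y & X)
u7 = u1 & u5 = (~(Y ^ X)) & (((X ^ (~(Y ^ X))) & (~(Y ^ X))) ^ (Y & X))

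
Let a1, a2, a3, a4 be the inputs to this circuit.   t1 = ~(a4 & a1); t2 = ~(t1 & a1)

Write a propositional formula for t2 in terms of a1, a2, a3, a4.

~((~(a4 & a1)) & a1)

t1 = ~(a4 & a1)
t2 = ~(t1 & a1) = ~((~(a4 & a1)) & a1)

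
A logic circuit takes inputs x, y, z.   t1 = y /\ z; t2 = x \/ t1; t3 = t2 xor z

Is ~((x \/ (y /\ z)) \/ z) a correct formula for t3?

t1 = y /\ z
t2 = x \/ t1 = x \/ (y /\ z)
t3 = t2 xor z = (x \/ (y /\ z)) xor z
At x=0, y=0, z=0: circuit gives 0, formula gives 1.

No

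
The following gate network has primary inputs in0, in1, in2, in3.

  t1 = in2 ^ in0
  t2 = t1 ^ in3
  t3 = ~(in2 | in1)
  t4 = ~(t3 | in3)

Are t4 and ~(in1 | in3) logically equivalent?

No

t3 = ~(in2 | in1)
t4 = ~(t3 | in3) = ~((~(in2 | in1)) | in3)
At in0=0, in1=0, in2=0, in3=0: circuit gives 0, formula gives 1.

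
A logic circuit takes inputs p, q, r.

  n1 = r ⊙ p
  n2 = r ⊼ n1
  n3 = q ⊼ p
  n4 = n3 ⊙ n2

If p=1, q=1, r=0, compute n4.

n1 = 0 ⊙ 1 = 0
n2 = 0 ⊼ 0 = 1
n3 = 1 ⊼ 1 = 0
n4 = 0 ⊙ 1 = 0

0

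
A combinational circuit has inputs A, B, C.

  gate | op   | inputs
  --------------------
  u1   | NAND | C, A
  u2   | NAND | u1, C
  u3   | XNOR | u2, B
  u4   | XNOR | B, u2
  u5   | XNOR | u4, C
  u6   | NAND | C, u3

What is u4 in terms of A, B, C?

B XNOR ((C NAND A) NAND C)

u1 = C NAND A
u2 = u1 NAND C = (C NAND A) NAND C
u4 = B XNOR u2 = B XNOR ((C NAND A) NAND C)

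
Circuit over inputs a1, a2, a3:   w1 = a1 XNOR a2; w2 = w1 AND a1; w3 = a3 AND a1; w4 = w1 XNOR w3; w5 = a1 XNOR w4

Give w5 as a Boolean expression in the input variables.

w1 = a1 XNOR a2
w3 = a3 AND a1
w4 = w1 XNOR w3 = (a1 XNOR a2) XNOR (a3 AND a1)
w5 = a1 XNOR w4 = a1 XNOR ((a1 XNOR a2) XNOR (a3 AND a1))

a1 XNOR ((a1 XNOR a2) XNOR (a3 AND a1))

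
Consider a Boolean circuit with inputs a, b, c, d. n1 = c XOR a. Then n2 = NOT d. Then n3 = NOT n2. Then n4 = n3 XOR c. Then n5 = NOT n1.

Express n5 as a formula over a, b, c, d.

NOT (c XOR a)

n1 = c XOR a
n5 = NOT n1 = NOT (c XOR a)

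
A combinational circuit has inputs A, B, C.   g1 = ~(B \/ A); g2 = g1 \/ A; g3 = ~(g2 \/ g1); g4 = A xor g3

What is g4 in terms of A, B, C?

A xor (~(((~(B \/ A)) \/ A) \/ (~(B \/ A))))

g1 = ~(B \/ A)
g2 = g1 \/ A = (~(B \/ A)) \/ A
g3 = ~(g2 \/ g1) = ~(((~(B \/ A)) \/ A) \/ (~(B \/ A)))
g4 = A xor g3 = A xor (~(((~(B \/ A)) \/ A) \/ (~(B \/ A))))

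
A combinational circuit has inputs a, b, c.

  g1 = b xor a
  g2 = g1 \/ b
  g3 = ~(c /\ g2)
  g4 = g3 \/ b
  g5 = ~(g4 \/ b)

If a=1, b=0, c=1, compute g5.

1

g1 = 0 xor 1 = 1
g2 = 1 \/ 0 = 1
g3 = ~(1 /\ 1) = 0
g4 = 0 \/ 0 = 0
g5 = ~(0 \/ 0) = 1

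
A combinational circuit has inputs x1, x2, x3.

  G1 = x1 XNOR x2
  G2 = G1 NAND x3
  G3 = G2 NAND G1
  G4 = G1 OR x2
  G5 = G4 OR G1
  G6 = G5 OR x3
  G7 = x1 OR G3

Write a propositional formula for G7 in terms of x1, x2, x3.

G1 = x1 XNOR x2
G2 = G1 NAND x3 = (x1 XNOR x2) NAND x3
G3 = G2 NAND G1 = ((x1 XNOR x2) NAND x3) NAND (x1 XNOR x2)
G7 = x1 OR G3 = x1 OR (((x1 XNOR x2) NAND x3) NAND (x1 XNOR x2))

x1 OR (((x1 XNOR x2) NAND x3) NAND (x1 XNOR x2))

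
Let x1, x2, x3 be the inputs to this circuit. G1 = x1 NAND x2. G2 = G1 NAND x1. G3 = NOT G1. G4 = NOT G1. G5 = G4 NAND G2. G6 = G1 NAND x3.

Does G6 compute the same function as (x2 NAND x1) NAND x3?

G1 = x1 NAND x2
G6 = G1 NAND x3 = (x1 NAND x2) NAND x3
At x1=0, x2=0, x3=1: circuit gives 0, formula gives 0.
At x1=0, x2=0, x3=0: circuit gives 1, formula gives 1.
Agrees on all 8 inputs.

Yes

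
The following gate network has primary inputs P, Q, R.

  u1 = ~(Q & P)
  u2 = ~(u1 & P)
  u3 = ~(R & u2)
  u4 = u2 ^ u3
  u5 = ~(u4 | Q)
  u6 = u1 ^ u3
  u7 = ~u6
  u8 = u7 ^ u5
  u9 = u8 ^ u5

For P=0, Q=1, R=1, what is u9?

u1 = ~(1 & 0) = 1
u2 = ~(1 & 0) = 1
u3 = ~(1 & 1) = 0
u4 = 1 ^ 0 = 1
u5 = ~(1 | 1) = 0
u6 = 1 ^ 0 = 1
u7 = ~1 = 0
u8 = 0 ^ 0 = 0
u9 = 0 ^ 0 = 0

0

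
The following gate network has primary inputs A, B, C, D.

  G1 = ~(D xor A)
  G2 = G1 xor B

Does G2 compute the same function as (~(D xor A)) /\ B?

No

G1 = ~(D xor A)
G2 = G1 xor B = (~(D xor A)) xor B
At A=0, B=0, C=0, D=0: circuit gives 1, formula gives 0.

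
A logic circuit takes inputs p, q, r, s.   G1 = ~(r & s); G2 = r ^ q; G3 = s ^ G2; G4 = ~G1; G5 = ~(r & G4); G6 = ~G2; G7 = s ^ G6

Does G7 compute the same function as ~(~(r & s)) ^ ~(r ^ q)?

No

G2 = r ^ q
G6 = ~G2 = ~(r ^ q)
G7 = s ^ G6 = s ^ ~(r ^ q)
At p=0, q=0, r=0, s=1: circuit gives 0, formula gives 1.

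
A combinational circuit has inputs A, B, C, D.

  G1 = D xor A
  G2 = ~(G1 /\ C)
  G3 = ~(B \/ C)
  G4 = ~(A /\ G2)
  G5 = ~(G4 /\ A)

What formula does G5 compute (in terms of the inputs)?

G1 = D xor A
G2 = ~(G1 /\ C) = ~((D xor A) /\ C)
G4 = ~(A /\ G2) = ~(A /\ (~((D xor A) /\ C)))
G5 = ~(G4 /\ A) = ~((~(A /\ (~((D xor A) /\ C)))) /\ A)

~((~(A /\ (~((D xor A) /\ C)))) /\ A)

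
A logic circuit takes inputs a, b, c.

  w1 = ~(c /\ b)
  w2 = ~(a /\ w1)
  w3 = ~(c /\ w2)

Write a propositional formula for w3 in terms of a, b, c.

w1 = ~(c /\ b)
w2 = ~(a /\ w1) = ~(a /\ (~(c /\ b)))
w3 = ~(c /\ w2) = ~(c /\ (~(a /\ (~(c /\ b)))))

~(c /\ (~(a /\ (~(c /\ b)))))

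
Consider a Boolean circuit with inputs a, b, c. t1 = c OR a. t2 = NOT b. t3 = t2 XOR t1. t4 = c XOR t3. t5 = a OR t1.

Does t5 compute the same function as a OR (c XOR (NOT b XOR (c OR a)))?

No

t1 = c OR a
t5 = a OR t1 = a OR (c OR a)
At a=0, b=0, c=0: circuit gives 0, formula gives 1.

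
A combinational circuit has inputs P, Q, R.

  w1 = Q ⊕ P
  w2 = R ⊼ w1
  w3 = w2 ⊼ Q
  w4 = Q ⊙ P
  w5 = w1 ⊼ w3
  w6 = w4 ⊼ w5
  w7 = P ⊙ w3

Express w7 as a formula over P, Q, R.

P ⊙ ((R ⊼ (Q ⊕ P)) ⊼ Q)

w1 = Q ⊕ P
w2 = R ⊼ w1 = R ⊼ (Q ⊕ P)
w3 = w2 ⊼ Q = (R ⊼ (Q ⊕ P)) ⊼ Q
w7 = P ⊙ w3 = P ⊙ ((R ⊼ (Q ⊕ P)) ⊼ Q)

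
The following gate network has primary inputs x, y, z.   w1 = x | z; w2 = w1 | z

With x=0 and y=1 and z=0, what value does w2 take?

0

w1 = 0 | 0 = 0
w2 = 0 | 0 = 0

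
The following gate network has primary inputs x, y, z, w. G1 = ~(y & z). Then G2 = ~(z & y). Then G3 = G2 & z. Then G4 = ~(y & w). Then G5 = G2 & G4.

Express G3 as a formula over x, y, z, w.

G2 = ~(z & y)
G3 = G2 & z = (~(z & y)) & z

(~(z & y)) & z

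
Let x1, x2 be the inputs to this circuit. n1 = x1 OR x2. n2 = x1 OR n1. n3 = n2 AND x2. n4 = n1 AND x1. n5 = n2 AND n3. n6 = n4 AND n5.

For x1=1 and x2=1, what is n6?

1

n1 = 1 OR 1 = 1
n2 = 1 OR 1 = 1
n3 = 1 AND 1 = 1
n4 = 1 AND 1 = 1
n5 = 1 AND 1 = 1
n6 = 1 AND 1 = 1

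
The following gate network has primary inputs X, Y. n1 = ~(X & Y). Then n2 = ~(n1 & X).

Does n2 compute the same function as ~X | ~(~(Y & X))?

n1 = ~(X & Y)
n2 = ~(n1 & X) = ~((~(X & Y)) & X)
At X=1, Y=0: circuit gives 0, formula gives 0.
At X=0, Y=0: circuit gives 1, formula gives 1.
Agrees on all 4 inputs.

Yes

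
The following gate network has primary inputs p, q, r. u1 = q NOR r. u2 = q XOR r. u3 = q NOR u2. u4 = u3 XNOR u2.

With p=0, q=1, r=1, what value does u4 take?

u2 = 1 XOR 1 = 0
u3 = 1 NOR 0 = 0
u4 = 0 XNOR 0 = 1

1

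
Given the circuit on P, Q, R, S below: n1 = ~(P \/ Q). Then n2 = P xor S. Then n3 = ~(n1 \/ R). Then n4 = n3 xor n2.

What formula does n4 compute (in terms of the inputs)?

(~((~(P \/ Q)) \/ R)) xor (P xor S)

n1 = ~(P \/ Q)
n2 = P xor S
n3 = ~(n1 \/ R) = ~((~(P \/ Q)) \/ R)
n4 = n3 xor n2 = (~((~(P \/ Q)) \/ R)) xor (P xor S)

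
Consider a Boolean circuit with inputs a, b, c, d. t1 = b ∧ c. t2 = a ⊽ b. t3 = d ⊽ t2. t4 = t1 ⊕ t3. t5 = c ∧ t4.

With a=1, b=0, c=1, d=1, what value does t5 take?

t1 = 0 ∧ 1 = 0
t2 = 1 ⊽ 0 = 0
t3 = 1 ⊽ 0 = 0
t4 = 0 ⊕ 0 = 0
t5 = 1 ∧ 0 = 0

0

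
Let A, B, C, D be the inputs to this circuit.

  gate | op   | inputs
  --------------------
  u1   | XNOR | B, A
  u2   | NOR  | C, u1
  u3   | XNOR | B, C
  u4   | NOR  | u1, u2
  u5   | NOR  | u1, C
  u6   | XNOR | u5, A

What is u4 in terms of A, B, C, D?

(B XNOR A) NOR (C NOR (B XNOR A))

u1 = B XNOR A
u2 = C NOR u1 = C NOR (B XNOR A)
u4 = u1 NOR u2 = (B XNOR A) NOR (C NOR (B XNOR A))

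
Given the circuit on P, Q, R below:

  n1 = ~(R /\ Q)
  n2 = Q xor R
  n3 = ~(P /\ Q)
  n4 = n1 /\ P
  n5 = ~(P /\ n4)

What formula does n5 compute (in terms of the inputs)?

n1 = ~(R /\ Q)
n4 = n1 /\ P = (~(R /\ Q)) /\ P
n5 = ~(P /\ n4) = ~(P /\ ((~(R /\ Q)) /\ P))

~(P /\ ((~(R /\ Q)) /\ P))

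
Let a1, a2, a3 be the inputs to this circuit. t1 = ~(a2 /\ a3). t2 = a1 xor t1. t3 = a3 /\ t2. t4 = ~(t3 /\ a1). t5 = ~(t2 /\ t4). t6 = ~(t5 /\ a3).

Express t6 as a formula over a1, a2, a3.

t1 = ~(a2 /\ a3)
t2 = a1 xor t1 = a1 xor (~(a2 /\ a3))
t3 = a3 /\ t2 = a3 /\ (a1 xor (~(a2 /\ a3)))
t4 = ~(t3 /\ a1) = ~((a3 /\ (a1 xor (~(a2 /\ a3)))) /\ a1)
t5 = ~(t2 /\ t4) = ~((a1 xor (~(a2 /\ a3))) /\ (~((a3 /\ (a1 xor (~(a2 /\ a3)))) /\ a1)))
t6 = ~(t5 /\ a3) = ~((~((a1 xor (~(a2 /\ a3))) /\ (~((a3 /\ (a1 xor (~(a2 /\ a3)))) /\ a1)))) /\ a3)

~((~((a1 xor (~(a2 /\ a3))) /\ (~((a3 /\ (a1 xor (~(a2 /\ a3)))) /\ a1)))) /\ a3)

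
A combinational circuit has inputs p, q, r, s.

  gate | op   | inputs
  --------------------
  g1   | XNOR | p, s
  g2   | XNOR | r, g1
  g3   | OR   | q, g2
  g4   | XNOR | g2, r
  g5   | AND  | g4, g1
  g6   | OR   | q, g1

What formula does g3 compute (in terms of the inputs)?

q OR (r XNOR (p XNOR s))

g1 = p XNOR s
g2 = r XNOR g1 = r XNOR (p XNOR s)
g3 = q OR g2 = q OR (r XNOR (p XNOR s))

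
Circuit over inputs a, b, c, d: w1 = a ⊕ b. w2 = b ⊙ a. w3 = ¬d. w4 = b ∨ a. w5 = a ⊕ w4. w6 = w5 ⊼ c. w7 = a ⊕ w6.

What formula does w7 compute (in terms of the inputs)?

a ⊕ ((a ⊕ (b ∨ a)) ⊼ c)

w4 = b ∨ a
w5 = a ⊕ w4 = a ⊕ (b ∨ a)
w6 = w5 ⊼ c = (a ⊕ (b ∨ a)) ⊼ c
w7 = a ⊕ w6 = a ⊕ ((a ⊕ (b ∨ a)) ⊼ c)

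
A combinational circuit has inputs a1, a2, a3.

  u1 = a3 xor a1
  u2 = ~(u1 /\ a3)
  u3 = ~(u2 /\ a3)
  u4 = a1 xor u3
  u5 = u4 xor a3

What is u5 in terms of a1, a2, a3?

u1 = a3 xor a1
u2 = ~(u1 /\ a3) = ~((a3 xor a1) /\ a3)
u3 = ~(u2 /\ a3) = ~((~((a3 xor a1) /\ a3)) /\ a3)
u4 = a1 xor u3 = a1 xor (~((~((a3 xor a1) /\ a3)) /\ a3))
u5 = u4 xor a3 = (a1 xor (~((~((a3 xor a1) /\ a3)) /\ a3))) xor a3

(a1 xor (~((~((a3 xor a1) /\ a3)) /\ a3))) xor a3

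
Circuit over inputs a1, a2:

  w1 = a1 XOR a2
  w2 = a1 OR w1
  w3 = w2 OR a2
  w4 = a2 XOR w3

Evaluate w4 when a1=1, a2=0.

w1 = 1 XOR 0 = 1
w2 = 1 OR 1 = 1
w3 = 1 OR 0 = 1
w4 = 0 XOR 1 = 1

1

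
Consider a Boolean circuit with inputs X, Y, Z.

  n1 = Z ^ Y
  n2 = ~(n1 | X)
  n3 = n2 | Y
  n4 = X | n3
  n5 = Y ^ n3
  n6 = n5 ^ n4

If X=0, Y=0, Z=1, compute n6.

0

n1 = 1 ^ 0 = 1
n2 = ~(1 | 0) = 0
n3 = 0 | 0 = 0
n4 = 0 | 0 = 0
n5 = 0 ^ 0 = 0
n6 = 0 ^ 0 = 0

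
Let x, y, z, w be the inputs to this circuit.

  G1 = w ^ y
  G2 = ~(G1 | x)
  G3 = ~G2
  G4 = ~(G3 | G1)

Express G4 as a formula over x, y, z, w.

G1 = w ^ y
G2 = ~(G1 | x) = ~((w ^ y) | x)
G3 = ~G2 = ~(~((w ^ y) | x))
G4 = ~(G3 | G1) = ~(~(~((w ^ y) | x)) | (w ^ y))

~(~(~((w ^ y) | x)) | (w ^ y))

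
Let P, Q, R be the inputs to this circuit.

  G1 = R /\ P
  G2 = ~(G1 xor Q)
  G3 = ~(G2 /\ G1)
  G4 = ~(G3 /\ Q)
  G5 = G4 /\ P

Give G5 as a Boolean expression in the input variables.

(~((~((~((R /\ P) xor Q)) /\ (R /\ P))) /\ Q)) /\ P

G1 = R /\ P
G2 = ~(G1 xor Q) = ~((R /\ P) xor Q)
G3 = ~(G2 /\ G1) = ~((~((R /\ P) xor Q)) /\ (R /\ P))
G4 = ~(G3 /\ Q) = ~((~((~((R /\ P) xor Q)) /\ (R /\ P))) /\ Q)
G5 = G4 /\ P = (~((~((~((R /\ P) xor Q)) /\ (R /\ P))) /\ Q)) /\ P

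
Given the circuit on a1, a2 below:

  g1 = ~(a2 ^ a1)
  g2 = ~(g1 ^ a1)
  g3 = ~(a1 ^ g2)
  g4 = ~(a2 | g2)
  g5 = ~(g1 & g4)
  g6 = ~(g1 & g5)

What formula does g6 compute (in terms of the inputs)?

g1 = ~(a2 ^ a1)
g2 = ~(g1 ^ a1) = ~((~(a2 ^ a1)) ^ a1)
g4 = ~(a2 | g2) = ~(a2 | (~((~(a2 ^ a1)) ^ a1)))
g5 = ~(g1 & g4) = ~((~(a2 ^ a1)) & (~(a2 | (~((~(a2 ^ a1)) ^ a1)))))
g6 = ~(g1 & g5) = ~((~(a2 ^ a1)) & (~((~(a2 ^ a1)) & (~(a2 | (~((~(a2 ^ a1)) ^ a1)))))))

~((~(a2 ^ a1)) & (~((~(a2 ^ a1)) & (~(a2 | (~((~(a2 ^ a1)) ^ a1)))))))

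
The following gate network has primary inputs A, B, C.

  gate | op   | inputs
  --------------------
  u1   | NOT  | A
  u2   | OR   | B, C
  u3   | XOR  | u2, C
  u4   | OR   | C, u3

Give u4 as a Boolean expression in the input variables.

u2 = B OR C
u3 = u2 XOR C = (B OR C) XOR C
u4 = C OR u3 = C OR ((B OR C) XOR C)

C OR ((B OR C) XOR C)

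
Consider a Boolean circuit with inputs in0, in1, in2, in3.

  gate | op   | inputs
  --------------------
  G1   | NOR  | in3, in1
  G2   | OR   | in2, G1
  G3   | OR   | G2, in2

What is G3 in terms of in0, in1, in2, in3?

G1 = in3 NOR in1
G2 = in2 OR G1 = in2 OR (in3 NOR in1)
G3 = G2 OR in2 = (in2 OR (in3 NOR in1)) OR in2

(in2 OR (in3 NOR in1)) OR in2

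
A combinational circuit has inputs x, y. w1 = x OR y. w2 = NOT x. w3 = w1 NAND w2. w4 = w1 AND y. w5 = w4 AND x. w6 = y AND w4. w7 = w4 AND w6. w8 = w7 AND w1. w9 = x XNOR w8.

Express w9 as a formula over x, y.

x XNOR ((((x OR y) AND y) AND (y AND ((x OR y) AND y))) AND (x OR y))

w1 = x OR y
w4 = w1 AND y = (x OR y) AND y
w6 = y AND w4 = y AND ((x OR y) AND y)
w7 = w4 AND w6 = ((x OR y) AND y) AND (y AND ((x OR y) AND y))
w8 = w7 AND w1 = (((x OR y) AND y) AND (y AND ((x OR y) AND y))) AND (x OR y)
w9 = x XNOR w8 = x XNOR ((((x OR y) AND y) AND (y AND ((x OR y) AND y))) AND (x OR y))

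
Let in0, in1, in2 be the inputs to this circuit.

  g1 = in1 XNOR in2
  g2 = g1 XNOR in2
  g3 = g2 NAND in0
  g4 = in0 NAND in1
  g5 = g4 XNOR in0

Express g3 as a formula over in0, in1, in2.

g1 = in1 XNOR in2
g2 = g1 XNOR in2 = (in1 XNOR in2) XNOR in2
g3 = g2 NAND in0 = ((in1 XNOR in2) XNOR in2) NAND in0

((in1 XNOR in2) XNOR in2) NAND in0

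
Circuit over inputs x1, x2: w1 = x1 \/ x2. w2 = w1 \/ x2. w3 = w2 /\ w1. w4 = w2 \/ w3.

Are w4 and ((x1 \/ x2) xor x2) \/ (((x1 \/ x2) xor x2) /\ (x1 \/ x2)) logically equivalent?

No

w1 = x1 \/ x2
w2 = w1 \/ x2 = (x1 \/ x2) \/ x2
w3 = w2 /\ w1 = ((x1 \/ x2) \/ x2) /\ (x1 \/ x2)
w4 = w2 \/ w3 = ((x1 \/ x2) \/ x2) \/ (((x1 \/ x2) \/ x2) /\ (x1 \/ x2))
At x1=0, x2=1: circuit gives 1, formula gives 0.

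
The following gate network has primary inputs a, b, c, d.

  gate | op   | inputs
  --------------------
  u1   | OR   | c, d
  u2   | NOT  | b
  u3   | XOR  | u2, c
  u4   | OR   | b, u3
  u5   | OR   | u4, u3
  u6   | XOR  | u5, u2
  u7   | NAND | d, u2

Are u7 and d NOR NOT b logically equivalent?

u2 = NOT b
u7 = d NAND u2 = d NAND NOT b
At a=0, b=0, c=0, d=0: circuit gives 1, formula gives 0.

No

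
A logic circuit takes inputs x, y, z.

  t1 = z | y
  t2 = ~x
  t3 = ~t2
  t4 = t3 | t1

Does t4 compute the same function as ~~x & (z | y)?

t1 = z | y
t2 = ~x
t3 = ~t2 = ~~x
t4 = t3 | t1 = ~~x | (z | y)
At x=0, y=0, z=1: circuit gives 1, formula gives 0.

No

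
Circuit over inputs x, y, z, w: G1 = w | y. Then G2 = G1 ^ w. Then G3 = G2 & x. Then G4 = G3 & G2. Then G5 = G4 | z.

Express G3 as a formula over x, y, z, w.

G1 = w | y
G2 = G1 ^ w = (w | y) ^ w
G3 = G2 & x = ((w | y) ^ w) & x

((w | y) ^ w) & x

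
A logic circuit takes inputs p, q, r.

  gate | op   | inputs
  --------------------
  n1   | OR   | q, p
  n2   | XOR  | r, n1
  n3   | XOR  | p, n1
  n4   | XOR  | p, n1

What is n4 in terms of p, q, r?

n1 = q OR p
n4 = p XOR n1 = p XOR (q OR p)

p XOR (q OR p)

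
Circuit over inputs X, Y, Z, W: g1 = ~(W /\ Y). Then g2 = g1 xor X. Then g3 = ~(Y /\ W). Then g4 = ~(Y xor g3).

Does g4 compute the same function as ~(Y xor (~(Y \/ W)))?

No

g3 = ~(Y /\ W)
g4 = ~(Y xor g3) = ~(Y xor (~(Y /\ W)))
At X=0, Y=0, Z=0, W=1: circuit gives 0, formula gives 1.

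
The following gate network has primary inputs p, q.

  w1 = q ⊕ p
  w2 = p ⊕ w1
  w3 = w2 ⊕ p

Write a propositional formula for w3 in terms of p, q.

(p ⊕ (q ⊕ p)) ⊕ p

w1 = q ⊕ p
w2 = p ⊕ w1 = p ⊕ (q ⊕ p)
w3 = w2 ⊕ p = (p ⊕ (q ⊕ p)) ⊕ p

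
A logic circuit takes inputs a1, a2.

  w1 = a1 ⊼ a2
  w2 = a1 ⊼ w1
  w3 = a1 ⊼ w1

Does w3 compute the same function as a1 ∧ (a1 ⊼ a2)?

w1 = a1 ⊼ a2
w3 = a1 ⊼ w1 = a1 ⊼ (a1 ⊼ a2)
At a1=0, a2=0: circuit gives 1, formula gives 0.

No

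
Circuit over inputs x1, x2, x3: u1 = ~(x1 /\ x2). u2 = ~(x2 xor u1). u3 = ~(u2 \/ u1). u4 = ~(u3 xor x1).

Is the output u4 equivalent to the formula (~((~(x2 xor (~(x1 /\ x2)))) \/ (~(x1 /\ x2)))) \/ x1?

u1 = ~(x1 /\ x2)
u2 = ~(x2 xor u1) = ~(x2 xor (~(x1 /\ x2)))
u3 = ~(u2 \/ u1) = ~((~(x2 xor (~(x1 /\ x2)))) \/ (~(x1 /\ x2)))
u4 = ~(u3 xor x1) = ~((~((~(x2 xor (~(x1 /\ x2)))) \/ (~(x1 /\ x2)))) xor x1)
At x1=0, x2=0, x3=0: circuit gives 1, formula gives 0.

No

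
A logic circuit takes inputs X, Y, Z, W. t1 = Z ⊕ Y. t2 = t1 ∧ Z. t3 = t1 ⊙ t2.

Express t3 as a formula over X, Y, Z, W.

(Z ⊕ Y) ⊙ ((Z ⊕ Y) ∧ Z)

t1 = Z ⊕ Y
t2 = t1 ∧ Z = (Z ⊕ Y) ∧ Z
t3 = t1 ⊙ t2 = (Z ⊕ Y) ⊙ ((Z ⊕ Y) ∧ Z)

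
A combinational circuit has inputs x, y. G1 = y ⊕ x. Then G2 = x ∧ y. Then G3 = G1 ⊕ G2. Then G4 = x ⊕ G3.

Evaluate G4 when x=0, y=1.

G1 = 1 ⊕ 0 = 1
G2 = 0 ∧ 1 = 0
G3 = 1 ⊕ 0 = 1
G4 = 0 ⊕ 1 = 1

1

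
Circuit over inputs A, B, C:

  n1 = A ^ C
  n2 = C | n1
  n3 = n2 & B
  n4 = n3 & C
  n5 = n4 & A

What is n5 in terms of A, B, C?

n1 = A ^ C
n2 = C | n1 = C | (A ^ C)
n3 = n2 & B = (C | (A ^ C)) & B
n4 = n3 & C = ((C | (A ^ C)) & B) & C
n5 = n4 & A = (((C | (A ^ C)) & B) & C) & A

(((C | (A ^ C)) & B) & C) & A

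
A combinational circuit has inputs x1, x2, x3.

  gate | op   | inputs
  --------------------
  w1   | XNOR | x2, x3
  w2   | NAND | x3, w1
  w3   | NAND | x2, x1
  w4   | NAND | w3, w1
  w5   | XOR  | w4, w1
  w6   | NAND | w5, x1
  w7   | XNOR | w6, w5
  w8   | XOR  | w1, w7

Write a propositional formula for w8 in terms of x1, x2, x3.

(x2 XNOR x3) XOR (((((x2 NAND x1) NAND (x2 XNOR x3)) XOR (x2 XNOR x3)) NAND x1) XNOR (((x2 NAND x1) NAND (x2 XNOR x3)) XOR (x2 XNOR x3)))

w1 = x2 XNOR x3
w3 = x2 NAND x1
w4 = w3 NAND w1 = (x2 NAND x1) NAND (x2 XNOR x3)
w5 = w4 XOR w1 = ((x2 NAND x1) NAND (x2 XNOR x3)) XOR (x2 XNOR x3)
w6 = w5 NAND x1 = (((x2 NAND x1) NAND (x2 XNOR x3)) XOR (x2 XNOR x3)) NAND x1
w7 = w6 XNOR w5 = ((((x2 NAND x1) NAND (x2 XNOR x3)) XOR (x2 XNOR x3)) NAND x1) XNOR (((x2 NAND x1) NAND (x2 XNOR x3)) XOR (x2 XNOR x3))
w8 = w1 XOR w7 = (x2 XNOR x3) XOR (((((x2 NAND x1) NAND (x2 XNOR x3)) XOR (x2 XNOR x3)) NAND x1) XNOR (((x2 NAND x1) NAND (x2 XNOR x3)) XOR (x2 XNOR x3)))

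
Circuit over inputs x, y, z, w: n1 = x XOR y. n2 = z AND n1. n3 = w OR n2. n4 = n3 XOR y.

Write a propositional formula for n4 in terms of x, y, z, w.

(w OR (z AND (x XOR y))) XOR y

n1 = x XOR y
n2 = z AND n1 = z AND (x XOR y)
n3 = w OR n2 = w OR (z AND (x XOR y))
n4 = n3 XOR y = (w OR (z AND (x XOR y))) XOR y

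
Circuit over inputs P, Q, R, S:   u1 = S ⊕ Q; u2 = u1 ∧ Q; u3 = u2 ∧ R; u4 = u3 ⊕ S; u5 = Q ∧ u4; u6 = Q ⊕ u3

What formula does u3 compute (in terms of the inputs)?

((S ⊕ Q) ∧ Q) ∧ R

u1 = S ⊕ Q
u2 = u1 ∧ Q = (S ⊕ Q) ∧ Q
u3 = u2 ∧ R = ((S ⊕ Q) ∧ Q) ∧ R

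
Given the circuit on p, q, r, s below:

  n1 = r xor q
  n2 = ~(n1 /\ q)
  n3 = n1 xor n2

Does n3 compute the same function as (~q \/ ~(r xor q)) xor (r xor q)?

Yes

n1 = r xor q
n2 = ~(n1 /\ q) = ~((r xor q) /\ q)
n3 = n1 xor n2 = (r xor q) xor (~((r xor q) /\ q))
At p=0, q=0, r=1, s=0: circuit gives 0, formula gives 0.
At p=0, q=0, r=0, s=0: circuit gives 1, formula gives 1.
Agrees on all 16 inputs.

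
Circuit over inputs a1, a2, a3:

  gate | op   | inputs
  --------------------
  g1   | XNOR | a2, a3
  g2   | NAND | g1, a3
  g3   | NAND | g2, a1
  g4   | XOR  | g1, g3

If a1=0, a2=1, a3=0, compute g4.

g1 = 1 XNOR 0 = 0
g2 = 0 NAND 0 = 1
g3 = 1 NAND 0 = 1
g4 = 0 XOR 1 = 1

1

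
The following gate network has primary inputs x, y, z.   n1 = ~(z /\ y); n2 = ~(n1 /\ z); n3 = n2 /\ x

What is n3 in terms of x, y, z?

(~((~(z /\ y)) /\ z)) /\ x

n1 = ~(z /\ y)
n2 = ~(n1 /\ z) = ~((~(z /\ y)) /\ z)
n3 = n2 /\ x = (~((~(z /\ y)) /\ z)) /\ x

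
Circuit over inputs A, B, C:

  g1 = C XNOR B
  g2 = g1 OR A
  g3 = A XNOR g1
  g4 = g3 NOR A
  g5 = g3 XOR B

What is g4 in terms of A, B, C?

(A XNOR (C XNOR B)) NOR A

g1 = C XNOR B
g3 = A XNOR g1 = A XNOR (C XNOR B)
g4 = g3 NOR A = (A XNOR (C XNOR B)) NOR A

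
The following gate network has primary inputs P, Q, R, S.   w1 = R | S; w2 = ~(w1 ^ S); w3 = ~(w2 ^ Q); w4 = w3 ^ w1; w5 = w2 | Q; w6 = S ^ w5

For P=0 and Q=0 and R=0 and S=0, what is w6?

w1 = 0 | 0 = 0
w2 = ~(0 ^ 0) = 1
w5 = 1 | 0 = 1
w6 = 0 ^ 1 = 1

1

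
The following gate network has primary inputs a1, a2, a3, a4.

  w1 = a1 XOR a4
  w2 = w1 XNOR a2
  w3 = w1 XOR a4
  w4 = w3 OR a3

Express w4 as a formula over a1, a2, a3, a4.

((a1 XOR a4) XOR a4) OR a3

w1 = a1 XOR a4
w3 = w1 XOR a4 = (a1 XOR a4) XOR a4
w4 = w3 OR a3 = ((a1 XOR a4) XOR a4) OR a3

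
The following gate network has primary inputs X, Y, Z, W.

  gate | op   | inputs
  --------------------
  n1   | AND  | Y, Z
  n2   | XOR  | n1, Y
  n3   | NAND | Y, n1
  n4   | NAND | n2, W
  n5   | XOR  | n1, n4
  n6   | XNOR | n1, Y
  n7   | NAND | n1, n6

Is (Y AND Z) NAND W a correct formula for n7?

No

n1 = Y AND Z
n6 = n1 XNOR Y = (Y AND Z) XNOR Y
n7 = n1 NAND n6 = (Y AND Z) NAND ((Y AND Z) XNOR Y)
At X=0, Y=1, Z=1, W=0: circuit gives 0, formula gives 1.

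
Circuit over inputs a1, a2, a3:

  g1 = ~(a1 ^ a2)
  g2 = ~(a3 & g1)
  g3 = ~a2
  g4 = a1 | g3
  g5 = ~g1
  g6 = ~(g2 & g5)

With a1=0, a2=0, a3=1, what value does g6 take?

1

g1 = ~(0 ^ 0) = 1
g2 = ~(1 & 1) = 0
g5 = ~1 = 0
g6 = ~(0 & 0) = 1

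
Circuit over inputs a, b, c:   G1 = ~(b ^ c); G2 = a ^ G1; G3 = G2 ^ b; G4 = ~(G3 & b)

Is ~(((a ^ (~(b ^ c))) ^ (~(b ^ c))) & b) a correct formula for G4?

G1 = ~(b ^ c)
G2 = a ^ G1 = a ^ (~(b ^ c))
G3 = G2 ^ b = (a ^ (~(b ^ c))) ^ b
G4 = ~(G3 & b) = ~(((a ^ (~(b ^ c))) ^ b) & b)
At a=0, b=1, c=0: circuit gives 0, formula gives 1.

No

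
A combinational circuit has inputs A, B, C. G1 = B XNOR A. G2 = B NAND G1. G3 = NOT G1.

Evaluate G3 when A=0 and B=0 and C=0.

0

G1 = 0 XNOR 0 = 1
G3 = NOT 1 = 0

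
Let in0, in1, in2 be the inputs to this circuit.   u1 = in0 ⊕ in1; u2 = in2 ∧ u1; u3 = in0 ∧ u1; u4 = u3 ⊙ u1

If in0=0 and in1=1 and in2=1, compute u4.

0

u1 = 0 ⊕ 1 = 1
u3 = 0 ∧ 1 = 0
u4 = 0 ⊙ 1 = 0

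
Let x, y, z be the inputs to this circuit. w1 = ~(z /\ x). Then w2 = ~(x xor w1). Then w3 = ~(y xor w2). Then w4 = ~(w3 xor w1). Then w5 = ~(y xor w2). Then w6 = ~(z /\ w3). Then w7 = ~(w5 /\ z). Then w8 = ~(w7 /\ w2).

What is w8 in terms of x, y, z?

~((~((~(y xor (~(x xor (~(z /\ x)))))) /\ z)) /\ (~(x xor (~(z /\ x)))))

w1 = ~(z /\ x)
w2 = ~(x xor w1) = ~(x xor (~(z /\ x)))
w5 = ~(y xor w2) = ~(y xor (~(x xor (~(z /\ x)))))
w7 = ~(w5 /\ z) = ~((~(y xor (~(x xor (~(z /\ x)))))) /\ z)
w8 = ~(w7 /\ w2) = ~((~((~(y xor (~(x xor (~(z /\ x)))))) /\ z)) /\ (~(x xor (~(z /\ x)))))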